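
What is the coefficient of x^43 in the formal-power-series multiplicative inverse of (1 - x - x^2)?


Let the inverse be f(x) = sum_{k>=0} a_k x^k. From f(x) * (1 - x - x^2) = 1 and matching coefficients:
 x^0: a_0 = 1.
 x^1: a_1 - a_0 = 0, so a_1 = 1.
 x^k (k >= 2): a_k - a_{k-1} - a_{k-2} = 0, i.e. a_k = a_{k-1} + a_{k-2}.
This is the Fibonacci-type recurrence shifted so that a_0 = a_1 = 1.
Iterating: a_0=1, a_1=1, a_2=2, a_3=3, a_4=5, a_5=8, a_6=13, a_7=21, a_8=34, a_9=55, ...
a_43 = 701408733.

701408733


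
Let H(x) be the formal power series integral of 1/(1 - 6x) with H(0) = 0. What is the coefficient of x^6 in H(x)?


1/(1 - 6x) = sum_{k>=0} 6^k x^k. Integrating termwise with H(0) = 0:
H(x) = sum_{k>=0} 6^k x^(k+1) / (k+1) = sum_{m>=1} 6^(m-1) x^m / m.
For m = 6: 6^5/6 = 7776/6 = 1296.

1296


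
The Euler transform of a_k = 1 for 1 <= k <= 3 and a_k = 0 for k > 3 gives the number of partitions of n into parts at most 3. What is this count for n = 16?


Partitions of 16 into parts at most 3:
Using generating function (1-x)^(-1)(1-x^2)^(-1)(1-x^3)^(-1),
the coefficient of x^16 = 30

30


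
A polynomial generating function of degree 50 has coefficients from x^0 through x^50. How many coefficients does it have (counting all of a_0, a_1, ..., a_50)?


A polynomial of degree 50 takes the form a_0 + a_1 x + ... + a_50 x^50.
The number of coefficients is 50 + 1 = 51.

51


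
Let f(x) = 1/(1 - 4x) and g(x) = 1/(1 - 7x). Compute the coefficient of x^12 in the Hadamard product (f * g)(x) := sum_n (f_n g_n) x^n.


f has coefficients f_k = 4^k and g has coefficients g_k = 7^k, so the Hadamard product has coefficient (f*g)_k = 4^k * 7^k = 28^k.
For k = 12: 28^12 = 232218265089212416.

232218265089212416


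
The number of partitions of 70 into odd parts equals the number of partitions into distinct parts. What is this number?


Computing partitions of 70 into odd parts (1, 3, 5, ...):
Using the generating function prod_{k>=0} 1/(1-x^(2k+1)),
the count is 29927

29927


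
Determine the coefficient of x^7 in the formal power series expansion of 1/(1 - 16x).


The geometric series identity gives 1/(1 - c x) = sum_{k>=0} c^k x^k, so the coefficient of x^k is c^k.
Here c = 16 and k = 7.
Computing: 16^7 = 268435456

268435456


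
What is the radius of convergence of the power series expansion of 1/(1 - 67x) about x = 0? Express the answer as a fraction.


Expanding 1/(1 - 67x) = sum_{k>=0} 67^k x^k, the series converges when |67x| < 1, i.e., |x| < 1/67.
So the radius of convergence is 1/67 = 1/67.

1/67


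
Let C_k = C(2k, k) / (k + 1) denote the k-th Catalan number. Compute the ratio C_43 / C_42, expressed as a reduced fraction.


Using C_k = (2k)! / (k! (k+1)!), the ratio C_{k+1}/C_k simplifies to
C_{k+1}/C_k = [(2k+2)! / ((k+1)! (k+2)!)] * [k! (k+1)! / (2k)!]
 = (2k+2)(2k+1) / ((k+1)(k+2)) = 2(2k+1) / (k+2).
For k = 42: 2(2*42 + 1) / (42 + 2) = 170/44 = 85/22.

85/22


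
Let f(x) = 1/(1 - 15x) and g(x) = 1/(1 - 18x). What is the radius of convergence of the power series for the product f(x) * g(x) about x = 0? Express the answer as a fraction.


The radius of 1/(1 - 15x) is 1/15 (nearest singularity at x = 1/15), and the radius of 1/(1 - 18x) is 1/18.
The product f(x)*g(x) = 1/((1 - 15x)(1 - 18x)) has singularities at both 1/15 and 1/18, so its radius of convergence is the distance to the nearest one:
min(1/15, 1/18) = 1/18.

1/18


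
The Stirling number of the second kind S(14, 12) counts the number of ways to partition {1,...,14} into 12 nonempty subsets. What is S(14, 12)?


Using the explicit formula S(n,k) = (1/k!) sum_{j=0}^{k} (-1)^(k-j) C(k,j) j^n:
S(14, 12) = 3367
Equivalently, S(n,k) is n! times the coefficient of x^n in the EGF (e^x - 1)^k / k!.

3367


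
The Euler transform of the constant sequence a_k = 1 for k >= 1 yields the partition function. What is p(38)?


The Euler transform converts the sequence a_k = 1 into the number of integer partitions.
Using the recurrence or dynamic programming:
p(38) = 26015

26015


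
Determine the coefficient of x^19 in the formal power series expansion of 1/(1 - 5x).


The geometric series identity gives 1/(1 - c x) = sum_{k>=0} c^k x^k, so the coefficient of x^k is c^k.
Here c = 5 and k = 19.
Computing: 5^19 = 19073486328125

19073486328125


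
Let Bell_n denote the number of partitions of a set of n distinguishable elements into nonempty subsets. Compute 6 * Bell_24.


Bell_24 can be computed from the Bell triangle or from Dobinski's identity Bell_n = (1/e) * sum_{k>=0} k^n / k!.
Computing Bell_24 = 445958869294805289.
Then 6 * 445958869294805289 = 2675753215768831734.

2675753215768831734


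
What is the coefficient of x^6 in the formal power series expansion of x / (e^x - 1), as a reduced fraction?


The exponential generating function for Bernoulli numbers is
x / (e^x - 1) = sum_{k>=0} B_k x^k / k!.
So the coefficient of x^6 in x / (e^x - 1) is B_6 / 6!.
Computing: B_6 = 1/42, 6! = 720, giving
1/42 / 720 = 1/30240.

1/30240


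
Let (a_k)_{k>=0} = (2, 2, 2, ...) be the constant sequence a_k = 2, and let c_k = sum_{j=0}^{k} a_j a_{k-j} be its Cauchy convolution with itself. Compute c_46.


Since a_j = 2 for all j >= 0, the convolution sum becomes
c_k = sum_{j=0}^{k} 2 * 2 = 4 * (k + 1).
Equivalently, the generating function of (a_k) is 2/(1 - x) and its square is 4/(1 - x)^2 = sum_{k>=0} 4(k + 1) x^k.
For k = 46: 4 * 47 = 188.

188


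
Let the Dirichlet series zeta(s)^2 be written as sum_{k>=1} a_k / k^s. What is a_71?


The Dirichlet convolution of the constant function 1 with itself gives (1 * 1)(k) = sum_{d | k} 1 = d(k), the number of positive divisors of k.
Since zeta(s) = sum_{k>=1} 1/k^s, we have zeta(s)^2 = sum_{k>=1} d(k)/k^s, so a_k = d(k).
For k = 71: the divisors are 1, 71.
Count = 2.

2


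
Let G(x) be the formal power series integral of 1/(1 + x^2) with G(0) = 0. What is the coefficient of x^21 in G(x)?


1/(1 + x^2) = sum_{j>=0} (-1)^j x^(2j). Integrating termwise with G(0) = 0:
G(x) = sum_{j>=0} (-1)^j x^(2j+1) / (2j+1) = arctan(x).
Only odd powers are nonzero. For x^21 write 21 = 2*10 + 1, giving
(-1)^10 / 21 = 1/21 = 1/21.

1/21


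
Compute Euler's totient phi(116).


phi(n) counts integers in [1, n] coprime to n. Using the multiplicative formula phi(n) = n * prod_{p | n} (1 - 1/p):
116 = 2^2 * 29, so
phi(116) = 116 * (1 - 1/2) * (1 - 1/29) = 56.

56


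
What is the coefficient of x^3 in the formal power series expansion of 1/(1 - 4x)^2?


The general identity 1/(1 - c x)^r = sum_{k>=0} c^k C(k + r - 1, r - 1) x^k follows by substituting y = c x into 1/(1 - y)^r = sum_{k>=0} C(k + r - 1, r - 1) y^k.
For c = 4, r = 2, k = 3:
4^3 * C(4, 1) = 64 * 4 = 256.

256


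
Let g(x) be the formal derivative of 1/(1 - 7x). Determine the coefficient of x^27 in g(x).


Differentiate termwise: d/dx sum_{k>=0} 7^k x^k = sum_{k>=1} k 7^k x^(k-1) = sum_{j>=0} (j+1) 7^(j+1) x^j.
Equivalently, d/dx [1/(1 - 7x)] = 7/(1 - 7x)^2.
For j = 27: 28 * 7^28 = 28 * 459986536544739960976801 = 12879623023252718907350428.

12879623023252718907350428


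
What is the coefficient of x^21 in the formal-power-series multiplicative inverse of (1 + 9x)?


The inverse is 1/(1 + 9x). Apply the geometric identity 1/(1 - y) = sum_{k>=0} y^k with y = -9x:
1/(1 + 9x) = sum_{k>=0} (-9)^k x^k.
So the coefficient of x^21 is (-9)^21 = -109418989131512359209.

-109418989131512359209


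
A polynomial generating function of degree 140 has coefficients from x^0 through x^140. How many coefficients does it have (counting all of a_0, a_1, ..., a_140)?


A polynomial of degree 140 takes the form a_0 + a_1 x + ... + a_140 x^140.
The number of coefficients is 140 + 1 = 141.

141


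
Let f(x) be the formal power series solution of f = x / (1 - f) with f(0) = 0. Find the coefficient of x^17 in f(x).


Apply Lagrange inversion: f = x * phi(f) with phi(t) = 1/(1 - t), so
[x^n] f = (1/n) [t^(n-1)] phi(t)^n = (1/n) [t^(n-1)] (1 - t)^(-n) = (1/n) C(2n - 2, n - 1) = C_{n-1}.
For n = 17: C_16 = C(32, 16) / 17 = 601080390/17 = 35357670 = 35357670.

35357670


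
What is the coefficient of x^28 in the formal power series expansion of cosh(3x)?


The Maclaurin series is cosh(t) = sum_{m>=0} t^(2m) / (2m)!, so substituting t = 3x, only even powers of x are nonzero, with coefficient of x^(2m) equal to 3^(2m) / (2m)!.
For x^28 the coefficient is 3^28/28! = 22876792454961/304888344611713860501504000000 = 14348907/191233736583938048000000.

14348907/191233736583938048000000


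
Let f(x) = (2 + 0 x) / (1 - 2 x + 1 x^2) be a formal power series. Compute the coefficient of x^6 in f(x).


Write f(x) = sum_{k>=0} a_k x^k. Multiplying both sides by 1 - 2 x + 1 x^2 gives
(1 - 2 x + 1 x^2) sum_{k>=0} a_k x^k = 2 + 0 x.
Matching coefficients:
 x^0: a_0 = 2
 x^1: a_1 - 2 a_0 = 0  =>  a_1 = 2*2 + 0 = 4
 x^k (k >= 2): a_k = 2 a_{k-1} - 1 a_{k-2}.
Iterating: a_2 = 6, a_3 = 8, a_4 = 10, a_5 = 12, a_6 = 14.
So the coefficient of x^6 is 14.

14


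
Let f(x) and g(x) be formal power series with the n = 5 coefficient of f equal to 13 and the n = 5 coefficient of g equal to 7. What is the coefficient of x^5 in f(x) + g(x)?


Addition of formal power series is termwise.
The coefficient of x^5 in f + g = 13 + 7
= 20

20


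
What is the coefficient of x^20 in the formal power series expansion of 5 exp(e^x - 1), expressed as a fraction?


exp(e^x - 1) is the exponential generating function for the Bell numbers Bell_k: exp(e^x - 1) = sum_{k>=0} Bell_k x^k / k!.
So the coefficient of x^20 in 5 exp(e^x - 1) is 5 Bell_20 / 20!.
Computing: Bell_20 = 51724158235372 and 20! = 2432902008176640000, giving
5 * 51724158235372/2432902008176640000 = 263898766507/2482553069568000.

263898766507/2482553069568000


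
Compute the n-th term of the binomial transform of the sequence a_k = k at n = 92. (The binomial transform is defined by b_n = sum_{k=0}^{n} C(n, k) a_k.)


With a_k = k, b_n = sum_{k=0}^{n} C(n, k) k. Using k * C(n, k) = n * C(n-1, k-1) gives b_n = n * sum_{k>=1} C(n-1, k-1) = n * 2^(n-1).
For n = 92: 92 * 2^91 = 92 * 2475880078570760549798248448 = 227780967228509970581438857216.

227780967228509970581438857216


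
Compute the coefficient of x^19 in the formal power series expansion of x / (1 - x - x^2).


Let f(x) = sum_{k>=0} a_k x^k. Multiplying f(x) * (1 - x - x^2) = x and matching coefficients gives a_0 = 0, a_1 = 1, and a_k = a_{k-1} + a_{k-2} for k >= 2. These are the Fibonacci numbers F_k.
Iterating from F_0 = 0, F_1 = 1:
F_0=0, F_1=1, F_2=1, F_3=2, F_4=3, F_5=5, F_6=8, F_7=13, F_8=21, F_9=34, ...
F_19 = 4181.

4181


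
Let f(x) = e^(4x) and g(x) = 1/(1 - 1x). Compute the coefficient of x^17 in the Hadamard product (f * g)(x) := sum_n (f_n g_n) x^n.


Expanding: f_k = 4^k/k! (from e^(4x)) and g_k = 1^k (from 1/(1 - 1x)). So the Hadamard coefficient (f * g)_k = 4^k 1^k / k! = (4)^k / k!.
For k = 17: 4^17/17! = 17179869184/355687428096000 = 524288/10854718875.

524288/10854718875


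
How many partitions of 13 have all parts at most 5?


Using the generating function (1-x)^(-1)(1-x^2)^(-1)...(1-x^5)^(-1),
the coefficient of x^13 counts these restricted partitions.
Result = 57

57


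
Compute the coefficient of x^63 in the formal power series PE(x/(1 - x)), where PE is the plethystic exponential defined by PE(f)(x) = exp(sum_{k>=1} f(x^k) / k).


For f(x) = x/(1 - x) we have
sum_{k>=1} f(x^k) / k = sum_{k>=1} (1/k) * x^k / (1 - x^k) = sum_{k, m >= 1} x^(k m) / k,
which after exponentiating simplifies to
PE(x/(1 - x)) = prod_{k>=1} 1 / (1 - x^k).
This is the generating function for the partition function p(n), so the coefficient of x^63 is p(63).
Computing p(63) by dynamic programming over parts 1, 2, ..., 63: p(63) = 1505499.

1505499


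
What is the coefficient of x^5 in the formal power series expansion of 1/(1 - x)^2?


The expansion 1/(1 - x)^r = sum_{k>=0} C(k + r - 1, r - 1) x^k follows from the multiset / negative-binomial theorem (or from repeated differentiation of the geometric series).
For r = 2 and k = 5:
C(6, 1) = 720 / (1 * 120) = 6.

6


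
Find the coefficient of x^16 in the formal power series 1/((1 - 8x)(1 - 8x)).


By partial fractions or Cauchy convolution:
The coefficient equals sum_{k=0}^{16} 8^k * 8^(16-k).
= 4785074604081152

4785074604081152


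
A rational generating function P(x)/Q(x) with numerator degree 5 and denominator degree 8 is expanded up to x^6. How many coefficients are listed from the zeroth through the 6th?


Expanding up to x^6 gives the coefficients for x^0, x^1, ..., x^6.
That is 6 + 1 = 7 coefficients in total.

7


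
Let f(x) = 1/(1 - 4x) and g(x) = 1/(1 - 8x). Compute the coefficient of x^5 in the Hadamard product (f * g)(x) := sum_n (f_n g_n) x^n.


f has coefficients f_k = 4^k and g has coefficients g_k = 8^k, so the Hadamard product has coefficient (f*g)_k = 4^k * 8^k = 32^k.
For k = 5: 32^5 = 33554432.

33554432


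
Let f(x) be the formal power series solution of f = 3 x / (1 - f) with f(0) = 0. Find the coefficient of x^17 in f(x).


Apply Lagrange inversion: f = 3 x * phi(f) with phi(t) = 1/(1 - t), so
[x^n] f = 3^n * (1/n) [t^(n-1)] phi(t)^n = 3^n * (1/n) [t^(n-1)] (1 - t)^(-n) = 3^n * (1/n) C(2n - 2, n - 1) = 3^n * C_{n-1}.
For n = 17: C_16 = C(32, 16) / 17 = 601080390/17 = 35357670.
With the 3^17 = 129140163 factor, the coefficient is 129140163 * 35357670 = 4566095267100210.

4566095267100210


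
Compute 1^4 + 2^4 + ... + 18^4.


This power sum has a closed form given by Faulhaber's formula
sum_{k=1}^{m} k^p = (1 / (p + 1)) * sum_{j=0}^{p} C(p + 1, j) B_j m^(p + 1 - j),
but for small m direct computation is fastest:
1 + 16 + 81 + 256 + 625 + 1296 + 2401 + 4096 + 6561 + 10000 + 14641 + 20736 + 28561 + 38416 + 50625 + 65536 + 83521 + 104976 = 432345.

432345


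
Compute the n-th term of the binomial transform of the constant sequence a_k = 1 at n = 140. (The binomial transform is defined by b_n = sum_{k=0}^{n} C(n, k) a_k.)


With a_k = 1 for all k, b_n = sum_{k=0}^{n} C(n, k) = 2^n by the binomial theorem.
For n = 140: 2^140 = 1393796574908163946345982392040522594123776.

1393796574908163946345982392040522594123776


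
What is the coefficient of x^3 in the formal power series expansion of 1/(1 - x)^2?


The negative binomial / multiset identity is
1/(1 - x)^r = sum_{k>=0} C(k + r - 1, r - 1) x^k.
Here r = 2 and k = 3, so the coefficient is
C(3 + 1, 1) = C(4, 1)
= 4

4


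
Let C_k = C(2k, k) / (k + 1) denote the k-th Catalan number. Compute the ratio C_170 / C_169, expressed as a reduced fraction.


Using C_k = (2k)! / (k! (k+1)!), the ratio C_{k+1}/C_k simplifies to
C_{k+1}/C_k = [(2k+2)! / ((k+1)! (k+2)!)] * [k! (k+1)! / (2k)!]
 = (2k+2)(2k+1) / ((k+1)(k+2)) = 2(2k+1) / (k+2).
For k = 169: 2(2*169 + 1) / (169 + 2) = 678/171 = 226/57.

226/57


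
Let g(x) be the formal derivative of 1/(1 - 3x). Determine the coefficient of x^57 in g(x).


Differentiate termwise: d/dx sum_{k>=0} 3^k x^k = sum_{k>=1} k 3^k x^(k-1) = sum_{j>=0} (j+1) 3^(j+1) x^j.
Equivalently, d/dx [1/(1 - 3x)] = 3/(1 - 3x)^2.
For j = 57: 58 * 3^58 = 58 * 4710128697246244834921603689 = 273187464440282200425453013962.

273187464440282200425453013962


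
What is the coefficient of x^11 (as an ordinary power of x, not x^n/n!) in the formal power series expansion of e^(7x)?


The exponential series is e^y = sum_{k>=0} y^k / k!. Substituting y = 7x gives
e^(7x) = sum_{k>=0} 7^k x^k / k!.
So the coefficient of x^n is a^n/n! with a = 7, n = 11:
7^11 / 11! = 1977326743/39916800 = 282475249/5702400

282475249/5702400


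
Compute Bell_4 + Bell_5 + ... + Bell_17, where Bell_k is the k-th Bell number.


Recall Bell_k counts set partitions of a k-set (with Bell_0 = 1 by convention).
Bell_4 through Bell_17: 15, 52, 203, 877, 4140, 21147, 115975, 678570, 4213597, 27644437, 190899322, 1382958545, 10480142147, 82864869804
Sum = 15 + 52 + 203 + 877 + 4140 + 21147 + 115975 + 678570 + 4213597 + 27644437 + 190899322 + 1382958545 + 10480142147 + 82864869804 = 94951548831.

94951548831


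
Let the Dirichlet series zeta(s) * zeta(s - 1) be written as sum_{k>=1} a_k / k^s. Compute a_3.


Convolution gives a_k = sum_{d | k} d * 1 = sum_{d | k} d = sigma(k), the sum of positive divisors of k.
For k = 3, the divisors are 1, 3, so
sigma(3) = 1 + 3 = 4.

4


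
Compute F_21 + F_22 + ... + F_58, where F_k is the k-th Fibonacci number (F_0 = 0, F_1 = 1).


Use the identity sum_{k=0}^{N} F_k = F_{N+2} - 1 (which follows from F_{k+2} - F_{k+1} = F_k). Then
sum_{k=21}^{58} F_k = (F_{60} - 1) - (F_{22} - 1) = F_{60} - F_{22}.
Computing: F_{60} = 1548008755920, F_{22} = 17711, so
Sum = 1548008755920 - 17711 = 1548008738209.

1548008738209


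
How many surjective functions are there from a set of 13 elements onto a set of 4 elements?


By inclusion-exclusion on which target elements are missed, the number of surjections from an n-set onto a k-set is
surj(n, k) = sum_{j=0}^{k} (-1)^j C(k, j) (k - j)^n.
Equivalently surj(n, k) = k! * S(n, k), where S(n, k) is the Stirling number of the second kind.
For n = 13, k = 4:
S(13, 4) = 2532530, so
surj = 4! * 2532530 = 24 * 2532530 = 60780720.

60780720


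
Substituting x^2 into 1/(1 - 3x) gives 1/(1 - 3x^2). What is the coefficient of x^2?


The coefficient of x^(2m) in 1/(1 - 3x^2) is 3^m.
With n = 2 = 2*1, the coefficient is 3^1 = 3.

3


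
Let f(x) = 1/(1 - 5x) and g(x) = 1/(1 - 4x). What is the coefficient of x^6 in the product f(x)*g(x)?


The coefficient of x^n in f*g is the Cauchy product: sum_{k=0}^{n} a^k * b^(n-k).
With a=5, b=4, n=6:
sum_{k=0}^{6} 5^k * 4^(6-k)
= 61741

61741


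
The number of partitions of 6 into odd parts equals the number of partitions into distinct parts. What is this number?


Computing partitions of 6 into odd parts (1, 3, 5, ...):
Using the generating function prod_{k>=0} 1/(1-x^(2k+1)),
the count is 4

4


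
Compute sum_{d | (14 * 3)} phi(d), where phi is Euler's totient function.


First, 14 * 3 = 42. One classical identity is sum_{d | n} phi(d) = n (each k in [1, n] has a unique gcd with n, and among the k's with gcd(k, n) = n/d there are phi(d) of them). So the sum equals 42. We also verify directly:
Divisors of 42: 1, 2, 3, 6, 7, 14, 21, 42.
phi values: 1, 1, 2, 2, 6, 6, 12, 12.
Sum = 42.

42


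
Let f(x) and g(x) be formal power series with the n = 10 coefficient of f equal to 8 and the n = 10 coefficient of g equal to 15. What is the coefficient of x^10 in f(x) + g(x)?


Addition of formal power series is termwise.
The coefficient of x^10 in f + g = 8 + 15
= 23

23


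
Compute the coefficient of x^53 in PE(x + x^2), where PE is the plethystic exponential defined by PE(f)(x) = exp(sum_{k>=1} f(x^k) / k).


With f(x) = x + x^2, the exponent is sum_{k>=1} (x^k + x^(2k)) / k = -ln(1 - x) - ln(1 - x^2). Exponentiating:
PE(x + x^2) = 1 / ((1 - x)(1 - x^2)).
This is the generating function for partitions of n into parts of size 1 or 2. The number of 2's can be any j in 0..26, and the rest are 1's, so
[x^53] = floor(53/2) + 1 = 27.

27


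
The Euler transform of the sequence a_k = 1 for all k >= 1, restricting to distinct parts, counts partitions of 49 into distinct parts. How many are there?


Partitions of 49 into distinct parts can be computed via generating function.
Product (1+x)(1+x^2)(1+x^3)...
The coefficient of x^49 = 3264

3264


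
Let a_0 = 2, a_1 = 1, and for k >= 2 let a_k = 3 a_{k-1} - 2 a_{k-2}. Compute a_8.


Iterating the recurrence forward:
a_0 = 2
a_1 = 1
a_2 = 3*1 - 2*2 = -1
a_3 = 3*-1 - 2*1 = -5
a_4 = 3*-5 - 2*-1 = -13
a_5 = 3*-13 - 2*-5 = -29
a_6 = 3*-29 - 2*-13 = -61
a_7 = 3*-61 - 2*-29 = -125
a_8 = 3*-125 - 2*-61 = -253
So a_8 = -253.

-253


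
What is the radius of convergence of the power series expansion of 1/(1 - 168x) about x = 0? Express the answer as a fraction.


Expanding 1/(1 - 168x) = sum_{k>=0} 168^k x^k, the series converges when |168x| < 1, i.e., |x| < 1/168.
So the radius of convergence is 1/168 = 1/168.

1/168


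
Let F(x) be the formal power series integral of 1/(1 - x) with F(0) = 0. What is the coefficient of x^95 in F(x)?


1/(1 - x) = sum_{k>=0} x^k. Integrating termwise and using F(0) = 0 gives
F(x) = sum_{k>=0} x^(k+1) / (k+1) = sum_{m>=1} x^m / m = -ln(1 - x).
So the coefficient of x^95 is 1/95 = 1/95.

1/95


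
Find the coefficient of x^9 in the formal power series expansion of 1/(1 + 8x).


Write 1/(1 + c x) = 1/(1 - (-c) x) and apply the geometric-series identity
1/(1 - y) = sum_{k>=0} y^k to get 1/(1 + c x) = sum_{k>=0} (-c)^k x^k.
So the coefficient of x^k is (-c)^k = (-1)^k * c^k.
Here c = 8 and k = 9:
(-8)^9 = -1 * 134217728 = -134217728

-134217728


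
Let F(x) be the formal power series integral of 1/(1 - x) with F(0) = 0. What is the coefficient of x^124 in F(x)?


1/(1 - x) = sum_{k>=0} x^k. Integrating termwise and using F(0) = 0 gives
F(x) = sum_{k>=0} x^(k+1) / (k+1) = sum_{m>=1} x^m / m = -ln(1 - x).
So the coefficient of x^124 is 1/124 = 1/124.

1/124


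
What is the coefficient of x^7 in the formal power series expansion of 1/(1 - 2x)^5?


The general identity 1/(1 - c x)^r = sum_{k>=0} c^k C(k + r - 1, r - 1) x^k follows by substituting y = c x into 1/(1 - y)^r = sum_{k>=0} C(k + r - 1, r - 1) y^k.
For c = 2, r = 5, k = 7:
2^7 * C(11, 4) = 128 * 330 = 42240.

42240


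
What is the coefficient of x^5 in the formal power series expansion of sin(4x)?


The Maclaurin series is sin(t) = sum_{k>=0} (-1)^k t^(2k+1) / (2k+1)!, so substituting t = 4x, only odd powers of x are nonzero, with coefficient of x^(2k+1) equal to (-1)^k 4^(2k+1) / (2k+1)!.
Write 5 = 2*2 + 1, giving the coefficient (-1)^2 * 4^5 / 5! = 1024/120 = 128/15.

128/15


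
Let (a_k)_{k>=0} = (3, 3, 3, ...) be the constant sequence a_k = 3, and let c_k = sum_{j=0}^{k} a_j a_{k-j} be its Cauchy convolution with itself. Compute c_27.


Since a_j = 3 for all j >= 0, the convolution sum becomes
c_k = sum_{j=0}^{k} 3 * 3 = 9 * (k + 1).
Equivalently, the generating function of (a_k) is 3/(1 - x) and its square is 9/(1 - x)^2 = sum_{k>=0} 9(k + 1) x^k.
For k = 27: 9 * 28 = 252.

252


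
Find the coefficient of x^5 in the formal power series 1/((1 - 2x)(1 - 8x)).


By partial fractions or Cauchy convolution:
The coefficient equals sum_{k=0}^{5} 2^k * 8^(5-k).
= 43680

43680


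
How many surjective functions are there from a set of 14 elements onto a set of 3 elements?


By inclusion-exclusion on which target elements are missed, the number of surjections from an n-set onto a k-set is
surj(n, k) = sum_{j=0}^{k} (-1)^j C(k, j) (k - j)^n.
Equivalently surj(n, k) = k! * S(n, k), where S(n, k) is the Stirling number of the second kind.
For n = 14, k = 3:
S(14, 3) = 788970, so
surj = 3! * 788970 = 6 * 788970 = 4733820.

4733820


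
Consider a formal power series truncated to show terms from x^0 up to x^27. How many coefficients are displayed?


From x^0 to x^27 inclusive, the count is 27 - 0 + 1 = 28.

28


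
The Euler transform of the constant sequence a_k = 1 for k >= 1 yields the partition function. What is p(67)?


The Euler transform converts the sequence a_k = 1 into the number of integer partitions.
Using the recurrence or dynamic programming:
p(67) = 2679689

2679689


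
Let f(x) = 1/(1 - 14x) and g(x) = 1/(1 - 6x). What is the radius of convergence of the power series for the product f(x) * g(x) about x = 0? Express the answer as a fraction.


The radius of 1/(1 - 14x) is 1/14 (nearest singularity at x = 1/14), and the radius of 1/(1 - 6x) is 1/6.
The product f(x)*g(x) = 1/((1 - 14x)(1 - 6x)) has singularities at both 1/14 and 1/6, so its radius of convergence is the distance to the nearest one:
min(1/14, 1/6) = 1/14.

1/14


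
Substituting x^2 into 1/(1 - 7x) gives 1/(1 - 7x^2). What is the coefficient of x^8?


The coefficient of x^(2m) in 1/(1 - 7x^2) is 7^m.
With n = 8 = 2*4, the coefficient is 7^4 = 2401.

2401


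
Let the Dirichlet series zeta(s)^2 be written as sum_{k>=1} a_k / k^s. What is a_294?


The Dirichlet convolution of the constant function 1 with itself gives (1 * 1)(k) = sum_{d | k} 1 = d(k), the number of positive divisors of k.
Since zeta(s) = sum_{k>=1} 1/k^s, we have zeta(s)^2 = sum_{k>=1} d(k)/k^s, so a_k = d(k).
For k = 294: the divisors are 1, 2, 3, 6, 7, 14, 21, 42, 49, 98, 147, 294.
Count = 12.

12


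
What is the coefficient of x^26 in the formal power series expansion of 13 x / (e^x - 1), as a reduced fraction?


The exponential generating function for Bernoulli numbers is
x / (e^x - 1) = sum_{k>=0} B_k x^k / k!.
So the coefficient of x^26 in 13 x / (e^x - 1) is 13 B_26 / 26!.
Computing: B_26 = 8553103/6, 26! = 403291461126605635584000000, giving
13 * 8553103/6 / 403291461126605635584000000 = 657931/14318040039997833216000000.

657931/14318040039997833216000000


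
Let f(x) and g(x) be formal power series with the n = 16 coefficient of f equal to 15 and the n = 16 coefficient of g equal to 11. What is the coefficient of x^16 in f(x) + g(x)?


Addition of formal power series is termwise.
The coefficient of x^16 in f + g = 15 + 11
= 26

26


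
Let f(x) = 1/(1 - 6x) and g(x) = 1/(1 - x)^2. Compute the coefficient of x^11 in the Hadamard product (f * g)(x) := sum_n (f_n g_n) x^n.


f has coefficients f_k = 6^k. For g = 1/(1 - x)^2 the coefficient is g_k = C(k + 1, 1) = k + 1. The Hadamard coefficient is (f * g)_k = 6^k * (k + 1).
For k = 11: 6^11 * 12 = 362797056 * 12 = 4353564672.

4353564672


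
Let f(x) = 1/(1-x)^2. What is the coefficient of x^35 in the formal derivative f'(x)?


Differentiate: d/dx [ 1/(1-x)^r ] = r / (1-x)^(r+1).
Here r = 2, so f'(x) = 2 / (1-x)^3.
The expansion of 1/(1-x)^(r+1) has coefficient of x^n equal to C(n+r, r).
So the coefficient of x^35 in f'(x) is
2 * C(37, 2) = 2 * 666 = 1332

1332


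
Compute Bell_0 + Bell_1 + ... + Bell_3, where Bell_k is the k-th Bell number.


Recall Bell_k counts set partitions of a k-set (with Bell_0 = 1 by convention).
Bell_0 through Bell_3: 1, 1, 2, 5
Sum = 1 + 1 + 2 + 5 = 9.

9


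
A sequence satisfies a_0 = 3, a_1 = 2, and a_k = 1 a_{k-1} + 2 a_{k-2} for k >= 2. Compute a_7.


The characteristic equation is t^2 - 1 t - 2 = 0, with roots r_1 = 2 and r_2 = -1 (so c_1 = r_1 + r_2, c_2 = -r_1 r_2 as required).
One can use the closed form a_n = A r_1^n + B r_2^n, but direct iteration is more reliable:
a_0 = 3, a_1 = 2, a_2 = 8, a_3 = 12, a_4 = 28, a_5 = 52, a_6 = 108, a_7 = 212.
So a_7 = 212.

212


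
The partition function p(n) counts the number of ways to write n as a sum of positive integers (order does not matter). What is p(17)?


Using the generating function prod_{k>=1} 1/(1-x^k), we compute p(17).
By dynamic programming over parts 1 through 17:
p(17) = 297

297


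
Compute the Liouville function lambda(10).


The Liouville function is lambda(k) = (-1)^Omega(k), where Omega(k) counts the prime factors of k with multiplicity.
Factoring: 10 = 2 * 5, so Omega(10) = 2.
lambda(10) = (-1)^2 = 1.

1


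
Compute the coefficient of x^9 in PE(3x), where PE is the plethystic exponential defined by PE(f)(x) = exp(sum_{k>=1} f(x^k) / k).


With f(x) = 3x, the exponent is sum_{k>=1} 3 x^k / k = 3 * (-ln(1 - x)). Exponentiating:
PE(3x) = exp(-3 ln(1 - x)) = 1/(1 - x)^3.
By the negative binomial expansion, [x^n] 1/(1 - x)^3 = C(n + 2, 2).
For n = 9: C(11, 2) = 55.

55


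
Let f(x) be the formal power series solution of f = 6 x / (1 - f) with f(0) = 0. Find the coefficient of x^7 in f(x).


Apply Lagrange inversion: f = 6 x * phi(f) with phi(t) = 1/(1 - t), so
[x^n] f = 6^n * (1/n) [t^(n-1)] phi(t)^n = 6^n * (1/n) [t^(n-1)] (1 - t)^(-n) = 6^n * (1/n) C(2n - 2, n - 1) = 6^n * C_{n-1}.
For n = 7: C_6 = C(12, 6) / 7 = 924/7 = 132.
With the 6^7 = 279936 factor, the coefficient is 279936 * 132 = 36951552.

36951552


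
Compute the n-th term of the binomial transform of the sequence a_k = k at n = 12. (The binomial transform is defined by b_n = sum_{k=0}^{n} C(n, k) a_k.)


With a_k = k, b_n = sum_{k=0}^{n} C(n, k) k. Using k * C(n, k) = n * C(n-1, k-1) gives b_n = n * sum_{k>=1} C(n-1, k-1) = n * 2^(n-1).
For n = 12: 12 * 2^11 = 12 * 2048 = 24576.

24576


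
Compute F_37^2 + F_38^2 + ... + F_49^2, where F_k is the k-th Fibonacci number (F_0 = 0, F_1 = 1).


There is a standard identity sum_{k=0}^{N} F_k^2 = F_N * F_{N+1} (proved inductively from the telescoping relation F_k^2 = F_k F_{k+1} - F_{k-1} F_k). Then
sum_{k=37}^{49} F_k^2 = F_49 F_50 - F_36 F_37.
Computing: F_49 = 7778742049, F_50 = 12586269025, F_36 = 14930352, F_37 = 24157817.
Sum = 7778742049 * 12586269025 - 14930352 * 24157817 = 97904979420082370641.

97904979420082370641


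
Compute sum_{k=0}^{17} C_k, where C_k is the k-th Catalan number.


C_0 through C_17: 1, 1, 2, 5, 14, 42, 132, 429, 1430, 4862, 16796, 58786, 208012, 742900, 2674440, 9694845, 35357670, 129644790
Sum = 1 + 1 + 2 + 5 + 14 + 42 + 132 + 429 + 1430 + 4862 + 16796 + 58786 + 208012 + 742900 + 2674440 + 9694845 + 35357670 + 129644790
= 178405157

178405157


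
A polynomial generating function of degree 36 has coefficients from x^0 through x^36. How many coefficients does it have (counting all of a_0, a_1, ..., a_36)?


A polynomial of degree 36 takes the form a_0 + a_1 x + ... + a_36 x^36.
The number of coefficients is 36 + 1 = 37.

37


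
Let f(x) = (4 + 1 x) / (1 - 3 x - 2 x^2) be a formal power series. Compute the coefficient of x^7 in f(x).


Write f(x) = sum_{k>=0} a_k x^k. Multiplying both sides by 1 - 3 x - 2 x^2 gives
(1 - 3 x - 2 x^2) sum_{k>=0} a_k x^k = 4 + 1 x.
Matching coefficients:
 x^0: a_0 = 4
 x^1: a_1 - 3 a_0 = 1  =>  a_1 = 3*4 + 1 = 13
 x^k (k >= 2): a_k = 3 a_{k-1} + 2 a_{k-2}.
Iterating: a_2 = 47, a_3 = 167, a_4 = 595, a_5 = 2119, a_6 = 7547, a_7 = 26879.
So the coefficient of x^7 is 26879.

26879


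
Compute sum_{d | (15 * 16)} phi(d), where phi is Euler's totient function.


First, 15 * 16 = 240. One classical identity is sum_{d | n} phi(d) = n (each k in [1, n] has a unique gcd with n, and among the k's with gcd(k, n) = n/d there are phi(d) of them). So the sum equals 240. We also verify directly:
Divisors of 240: 1, 2, 3, 4, 5, 6, 8, 10, 12, 15, 16, 20, 24, 30, 40, 48, 60, 80, 120, 240.
phi values: 1, 1, 2, 2, 4, 2, 4, 4, 4, 8, 8, 8, 8, 8, 16, 16, 16, 32, 32, 64.
Sum = 240.

240


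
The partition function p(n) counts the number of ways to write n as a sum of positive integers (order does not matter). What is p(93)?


Using the generating function prod_{k>=1} 1/(1-x^k), we compute p(93).
By dynamic programming over parts 1 through 93:
p(93) = 82010177

82010177


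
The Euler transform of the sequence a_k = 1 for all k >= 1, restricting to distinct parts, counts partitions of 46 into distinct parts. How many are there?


Partitions of 46 into distinct parts can be computed via generating function.
Product (1+x)(1+x^2)(1+x^3)...
The coefficient of x^46 = 2304

2304


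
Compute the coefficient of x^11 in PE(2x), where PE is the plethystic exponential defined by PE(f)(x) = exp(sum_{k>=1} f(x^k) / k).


With f(x) = 2x, the exponent is sum_{k>=1} 2 x^k / k = 2 * (-ln(1 - x)). Exponentiating:
PE(2x) = exp(-2 ln(1 - x)) = 1/(1 - x)^2.
By the negative binomial expansion, [x^n] 1/(1 - x)^2 = C(n + 1, 1).
For n = 11: C(12, 1) = 12.

12


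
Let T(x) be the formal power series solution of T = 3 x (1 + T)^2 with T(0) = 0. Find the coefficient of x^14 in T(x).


Apply the Lagrange inversion formula: if T = 3 x * phi(T) with phi(t) = (1 + t)^2, then [x^n] T = 3^n * (1/n) [t^(n-1)] phi(t)^n = 3^n * (1/n) [t^(n-1)] (1 + t)^(2n) = 3^n * (1/n) C(2n, n-1).
Using the identity C(2n, n-1) = C(2n, n) * n / (n+1), the unscaled factor equals C(2n, n) / (n+1) = C_n, the n-th Catalan number.
For n = 14: C_14 = C(28, 14) / 15 = 40116600/15 = 2674440.
With the 3^14 = 4782969 factor, the coefficient is 4782969 * 2674440 = 12791763612360.

12791763612360


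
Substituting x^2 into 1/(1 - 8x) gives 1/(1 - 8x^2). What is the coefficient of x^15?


Since 1/(1 - 8x^2) only has even powers of x,
the coefficient of x^15 (odd) is 0.

0


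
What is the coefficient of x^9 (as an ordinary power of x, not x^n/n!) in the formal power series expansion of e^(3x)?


The exponential series is e^y = sum_{k>=0} y^k / k!. Substituting y = 3x gives
e^(3x) = sum_{k>=0} 3^k x^k / k!.
So the coefficient of x^n is a^n/n! with a = 3, n = 9:
3^9 / 9! = 19683/362880 = 243/4480

243/4480


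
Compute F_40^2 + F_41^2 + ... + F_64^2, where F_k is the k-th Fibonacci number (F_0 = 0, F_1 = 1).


There is a standard identity sum_{k=0}^{N} F_k^2 = F_N * F_{N+1} (proved inductively from the telescoping relation F_k^2 = F_k F_{k+1} - F_{k-1} F_k). Then
sum_{k=40}^{64} F_k^2 = F_64 F_65 - F_39 F_40.
Computing: F_64 = 10610209857723, F_65 = 17167680177565, F_39 = 63245986, F_40 = 102334155.
Sum = 10610209857723 * 17167680177565 - 63245986 * 102334155 = 182152689447763681492132665.

182152689447763681492132665


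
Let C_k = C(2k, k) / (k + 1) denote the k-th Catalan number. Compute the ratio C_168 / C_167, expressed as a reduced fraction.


Using C_k = (2k)! / (k! (k+1)!), the ratio C_{k+1}/C_k simplifies to
C_{k+1}/C_k = [(2k+2)! / ((k+1)! (k+2)!)] * [k! (k+1)! / (2k)!]
 = (2k+2)(2k+1) / ((k+1)(k+2)) = 2(2k+1) / (k+2).
For k = 167: 2(2*167 + 1) / (167 + 2) = 670/169 = 670/169.

670/169


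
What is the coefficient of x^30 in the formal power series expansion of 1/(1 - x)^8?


The negative binomial / multiset identity is
1/(1 - x)^r = sum_{k>=0} C(k + r - 1, r - 1) x^k.
Here r = 8 and k = 30, so the coefficient is
C(30 + 7, 7) = C(37, 7)
= 10295472

10295472


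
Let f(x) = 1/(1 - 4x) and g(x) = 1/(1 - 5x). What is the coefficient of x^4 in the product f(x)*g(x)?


The coefficient of x^n in f*g is the Cauchy product: sum_{k=0}^{n} a^k * b^(n-k).
With a=4, b=5, n=4:
sum_{k=0}^{4} 4^k * 5^(4-k)
= 2101

2101


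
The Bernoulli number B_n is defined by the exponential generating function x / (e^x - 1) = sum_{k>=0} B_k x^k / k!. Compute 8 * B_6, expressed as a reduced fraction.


Bernoulli numbers can also be computed recursively via B_0 = 1 and sum_{j=0}^{m} C(m+1, j) B_j = 0 for m >= 1. Odd-index Bernoulli numbers vanish for k >= 3.
Computing B_6 = 1/42, so 8 * B_6 = 8 * 1/42 = 4/21.

4/21


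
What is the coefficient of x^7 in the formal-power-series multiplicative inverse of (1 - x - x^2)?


Let the inverse be f(x) = sum_{k>=0} a_k x^k. From f(x) * (1 - x - x^2) = 1 and matching coefficients:
 x^0: a_0 = 1.
 x^1: a_1 - a_0 = 0, so a_1 = 1.
 x^k (k >= 2): a_k - a_{k-1} - a_{k-2} = 0, i.e. a_k = a_{k-1} + a_{k-2}.
This is the Fibonacci-type recurrence shifted so that a_0 = a_1 = 1.
Iterating: a_0=1, a_1=1, a_2=2, a_3=3, a_4=5, a_5=8, a_6=13, a_7=21
a_7 = 21.

21


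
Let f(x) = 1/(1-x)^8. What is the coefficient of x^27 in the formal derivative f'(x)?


Differentiate: d/dx [ 1/(1-x)^r ] = r / (1-x)^(r+1).
Here r = 8, so f'(x) = 8 / (1-x)^9.
The expansion of 1/(1-x)^(r+1) has coefficient of x^n equal to C(n+r, r).
So the coefficient of x^27 in f'(x) is
8 * C(35, 8) = 8 * 23535820 = 188286560

188286560


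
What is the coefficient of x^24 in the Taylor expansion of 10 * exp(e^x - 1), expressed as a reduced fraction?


exp(e^x - 1) = sum_{k>=0} Bell_k x^k / k!, where Bell_k is the k-th Bell number.
So the coefficient of x^24 is 10 * Bell_24 / 24!.
Computing: Bell_24 = 445958869294805289 and 24! = 620448401733239439360000, giving
10 * 445958869294805289/620448401733239439360000 = 148652956431601763/20681613391107981312000.

148652956431601763/20681613391107981312000


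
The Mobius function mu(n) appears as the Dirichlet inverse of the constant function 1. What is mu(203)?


203 = 7 * 29 (all distinct primes).
mu(203) = (-1)^2 = 1

1


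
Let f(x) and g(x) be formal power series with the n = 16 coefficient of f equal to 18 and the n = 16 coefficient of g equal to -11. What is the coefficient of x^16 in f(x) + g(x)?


Addition of formal power series is termwise.
The coefficient of x^16 in f + g = 18 + -11
= 7

7


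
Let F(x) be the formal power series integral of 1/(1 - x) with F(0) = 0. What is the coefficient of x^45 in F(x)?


1/(1 - x) = sum_{k>=0} x^k. Integrating termwise and using F(0) = 0 gives
F(x) = sum_{k>=0} x^(k+1) / (k+1) = sum_{m>=1} x^m / m = -ln(1 - x).
So the coefficient of x^45 is 1/45 = 1/45.

1/45


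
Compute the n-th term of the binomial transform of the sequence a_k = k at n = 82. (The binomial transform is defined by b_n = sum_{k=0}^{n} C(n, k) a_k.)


With a_k = k, b_n = sum_{k=0}^{n} C(n, k) k. Using k * C(n, k) = n * C(n-1, k-1) gives b_n = n * sum_{k>=1} C(n-1, k-1) = n * 2^(n-1).
For n = 82: 82 * 2^81 = 82 * 2417851639229258349412352 = 198263834416799184651812864.

198263834416799184651812864


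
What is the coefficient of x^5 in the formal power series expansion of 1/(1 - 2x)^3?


The general identity 1/(1 - c x)^r = sum_{k>=0} c^k C(k + r - 1, r - 1) x^k follows by substituting y = c x into 1/(1 - y)^r = sum_{k>=0} C(k + r - 1, r - 1) y^k.
For c = 2, r = 3, k = 5:
2^5 * C(7, 2) = 32 * 21 = 672.

672


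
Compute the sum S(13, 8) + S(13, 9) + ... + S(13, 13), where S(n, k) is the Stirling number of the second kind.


By definition, S(n, k) counts partitions of an n-set into exactly k nonempty blocks.
Computing row n = 13 for k = 8..13:
S(13, k): 1899612, 359502, 39325, 2431, 78, 1
Sum = 2300949.

2300949


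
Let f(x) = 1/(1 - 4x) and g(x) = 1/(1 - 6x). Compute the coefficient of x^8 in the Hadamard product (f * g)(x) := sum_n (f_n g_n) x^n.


f has coefficients f_k = 4^k and g has coefficients g_k = 6^k, so the Hadamard product has coefficient (f*g)_k = 4^k * 6^k = 24^k.
For k = 8: 24^8 = 110075314176.

110075314176


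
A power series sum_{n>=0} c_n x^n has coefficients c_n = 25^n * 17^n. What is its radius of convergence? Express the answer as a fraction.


By the root test (Cauchy-Hadamard), the radius is R = 1 / limsup_n |c_n|^(1/n).
Here |c_n|^(1/n) = (25^n * 17^n)^(1/n) = 25 * 17 = 425 for all n.
So R = 1/425 = 1/425.

1/425


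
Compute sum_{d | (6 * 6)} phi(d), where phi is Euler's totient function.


First, 6 * 6 = 36. One classical identity is sum_{d | n} phi(d) = n (each k in [1, n] has a unique gcd with n, and among the k's with gcd(k, n) = n/d there are phi(d) of them). So the sum equals 36. We also verify directly:
Divisors of 36: 1, 2, 3, 4, 6, 9, 12, 18, 36.
phi values: 1, 1, 2, 2, 2, 6, 4, 6, 12.
Sum = 36.

36


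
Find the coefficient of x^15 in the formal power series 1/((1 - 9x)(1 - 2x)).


By partial fractions or Cauchy convolution:
The coefficient equals sum_{k=0}^{15} 9^k * 2^(15-k).
= 264717169826615

264717169826615


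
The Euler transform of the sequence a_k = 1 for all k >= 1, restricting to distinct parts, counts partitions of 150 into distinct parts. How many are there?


Partitions of 150 into distinct parts can be computed via generating function.
Product (1+x)(1+x^2)(1+x^3)...
The coefficient of x^150 = 19406016

19406016


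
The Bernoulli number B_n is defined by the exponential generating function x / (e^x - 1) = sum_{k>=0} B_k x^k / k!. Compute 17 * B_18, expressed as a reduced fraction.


Bernoulli numbers can also be computed recursively via B_0 = 1 and sum_{j=0}^{m} C(m+1, j) B_j = 0 for m >= 1. Odd-index Bernoulli numbers vanish for k >= 3.
Computing B_18 = 43867/798, so 17 * B_18 = 17 * 43867/798 = 745739/798.

745739/798


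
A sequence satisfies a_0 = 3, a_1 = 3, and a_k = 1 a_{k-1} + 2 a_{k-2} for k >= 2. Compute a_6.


The characteristic equation is t^2 - 1 t - 2 = 0, with roots r_1 = 2 and r_2 = -1 (so c_1 = r_1 + r_2, c_2 = -r_1 r_2 as required).
One can use the closed form a_n = A r_1^n + B r_2^n, but direct iteration is more reliable:
a_0 = 3, a_1 = 3, a_2 = 9, a_3 = 15, a_4 = 33, a_5 = 63, a_6 = 129.
So a_6 = 129.

129


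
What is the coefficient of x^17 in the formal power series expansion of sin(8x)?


The Maclaurin series is sin(t) = sum_{k>=0} (-1)^k t^(2k+1) / (2k+1)!, so substituting t = 8x, only odd powers of x are nonzero, with coefficient of x^(2k+1) equal to (-1)^k 8^(2k+1) / (2k+1)!.
Write 17 = 2*8 + 1, giving the coefficient (-1)^8 * 8^17 / 17! = 2251799813685248/355687428096000 = 68719476736/10854718875.

68719476736/10854718875
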